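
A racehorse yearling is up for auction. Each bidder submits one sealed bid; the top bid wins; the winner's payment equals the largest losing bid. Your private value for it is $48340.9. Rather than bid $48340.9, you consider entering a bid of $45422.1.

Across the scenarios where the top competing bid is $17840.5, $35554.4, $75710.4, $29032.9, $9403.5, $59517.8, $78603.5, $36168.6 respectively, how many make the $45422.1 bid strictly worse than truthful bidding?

0

The deviation hurts exactly when the highest competing bid lies strictly between $45422.1 and $48340.9 — underbidding then forfeits a profitable win.
$17840.5: below both → same outcome either way.
$35554.4: below both → same outcome either way.
$75710.4: above both → same outcome either way.
$29032.9: below both → same outcome either way.
$9403.5: below both → same outcome either way.
$59517.8: above both → same outcome either way.
$78603.5: above both → same outcome either way.
$36168.6: below both → same outcome either way.
Count: 0.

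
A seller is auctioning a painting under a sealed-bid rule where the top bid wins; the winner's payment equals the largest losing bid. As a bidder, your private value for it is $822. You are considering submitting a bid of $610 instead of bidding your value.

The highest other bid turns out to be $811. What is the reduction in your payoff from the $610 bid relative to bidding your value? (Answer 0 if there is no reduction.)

$11

Bidding your value $822: you win (since $822 > $811) and pay $811. Payoff $11.
Bidding $610: you lose. Payoff $0.
The competing bid $811 lies between your shaded bid and your value, so underbidding forfeits an item you could have won at a profitable price.
Loss from deviating = $11 − ($0) = $11.
Truthful bidding weakly dominates here: raising your bid can only win items priced above your value, and lowering it can only forfeit items priced below.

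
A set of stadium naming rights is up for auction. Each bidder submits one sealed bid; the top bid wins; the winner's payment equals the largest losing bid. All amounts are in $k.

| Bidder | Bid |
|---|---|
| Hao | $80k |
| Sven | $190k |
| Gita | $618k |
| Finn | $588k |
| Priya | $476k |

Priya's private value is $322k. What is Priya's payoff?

$0k

Highest bid: Gita at $618k, so Gita wins.
Second-highest bid: Finn at $588k — that is the price the winner pays.
Priya did not win, so Priya pays nothing and receives nothing: payoff $0k.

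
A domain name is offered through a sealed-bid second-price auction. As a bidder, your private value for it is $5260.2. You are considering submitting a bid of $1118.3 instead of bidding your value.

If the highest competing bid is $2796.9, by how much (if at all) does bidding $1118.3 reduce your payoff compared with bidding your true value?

$2463.3

Bidding your value $5260.2: you win (since $5260.2 > $2796.9) and pay $2796.9. Payoff $2463.3.
Bidding $1118.3: you lose. Payoff $0.
The competing bid $2796.9 lies between your shaded bid and your value, so underbidding forfeits an item you could have won at a profitable price.
Loss from deviating = $2463.3 − ($0) = $2463.3.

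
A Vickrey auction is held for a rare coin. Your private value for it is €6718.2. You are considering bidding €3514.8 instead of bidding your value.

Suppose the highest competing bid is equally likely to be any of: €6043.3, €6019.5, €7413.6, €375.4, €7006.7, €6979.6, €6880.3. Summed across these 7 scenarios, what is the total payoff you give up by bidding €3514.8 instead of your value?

The deviation costs you only when the competing bid falls strictly between €3514.8 and €6718.2; elsewhere both bids give the same outcome.
€6043.3: truthful payoff €674.9, deviation payoff €0 → loss €674.9.
€6019.5: truthful payoff €698.7, deviation payoff €0 → loss €698.7.
€7413.6: outcomes coincide → loss €0.
€375.4: outcomes coincide → loss €0.
€7006.7: outcomes coincide → loss €0.
€6979.6: outcomes coincide → loss €0.
€6880.3: outcomes coincide → loss €0.
Total loss = €674.9 + €698.7 = €1373.6.

€1373.6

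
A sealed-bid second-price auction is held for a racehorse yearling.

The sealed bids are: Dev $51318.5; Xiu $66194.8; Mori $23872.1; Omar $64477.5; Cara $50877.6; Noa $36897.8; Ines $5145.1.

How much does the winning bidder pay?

$64477.5

Highest bid: Xiu at $66194.8, so Xiu wins.
Second-highest bid: Omar at $64477.5 — that is the price the winner pays.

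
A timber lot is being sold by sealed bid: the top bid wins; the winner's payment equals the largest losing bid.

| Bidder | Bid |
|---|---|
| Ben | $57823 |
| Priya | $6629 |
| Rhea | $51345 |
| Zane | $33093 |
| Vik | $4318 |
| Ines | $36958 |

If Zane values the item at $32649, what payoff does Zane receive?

Highest bid: Ben at $57823, so Ben wins.
Second-highest bid: Rhea at $51345 — that is the price the winner pays.
Zane did not win, so Zane pays nothing and receives nothing: payoff $0.

$0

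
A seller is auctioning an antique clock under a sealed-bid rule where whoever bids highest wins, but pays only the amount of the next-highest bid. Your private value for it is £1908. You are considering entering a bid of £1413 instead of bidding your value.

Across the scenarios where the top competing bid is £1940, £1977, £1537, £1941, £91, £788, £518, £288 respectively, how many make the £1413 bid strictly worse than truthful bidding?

The deviation hurts exactly when the highest competing bid lies strictly between £1413 and £1908 — underbidding then forfeits a profitable win.
£1940: above both → same outcome either way.
£1977: above both → same outcome either way.
£1537: inside the interval → strictly worse (loss £371).
£1941: above both → same outcome either way.
£91: below both → same outcome either way.
£788: below both → same outcome either way.
£518: below both → same outcome either way.
£288: below both → same outcome either way.
Count: 1.

1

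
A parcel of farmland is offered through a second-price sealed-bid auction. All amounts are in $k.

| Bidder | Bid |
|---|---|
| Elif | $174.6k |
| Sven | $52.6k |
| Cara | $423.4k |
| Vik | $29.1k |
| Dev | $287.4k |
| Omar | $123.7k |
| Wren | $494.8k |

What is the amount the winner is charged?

Highest bid: Wren at $494.8k, so Wren wins.
Second-highest bid: Cara at $423.4k — that is the price the winner pays.

$423.4k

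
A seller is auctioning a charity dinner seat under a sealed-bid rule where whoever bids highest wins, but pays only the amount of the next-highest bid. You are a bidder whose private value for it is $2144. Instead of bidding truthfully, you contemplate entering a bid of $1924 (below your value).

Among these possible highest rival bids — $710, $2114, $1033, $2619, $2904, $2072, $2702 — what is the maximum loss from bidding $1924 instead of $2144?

$72

$710: same outcome either way → loss $0.
$2114: truthful gives $30, deviation gives $0 → loss $30.
$1033: same outcome either way → loss $0.
$2619: same outcome either way → loss $0.
$2904: same outcome either way → loss $0.
$2072: truthful gives $72, deviation gives $0 → loss $72.
$2702: same outcome either way → loss $0.
Maximum loss: $72.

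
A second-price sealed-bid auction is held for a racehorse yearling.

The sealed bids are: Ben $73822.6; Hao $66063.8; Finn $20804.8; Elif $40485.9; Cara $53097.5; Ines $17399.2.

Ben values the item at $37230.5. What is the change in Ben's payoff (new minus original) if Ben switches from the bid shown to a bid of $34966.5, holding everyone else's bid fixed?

The highest bid among the other bidders is $66063.8; Ben's bid doesn't change that.
Original bid $73822.6: Ben is highest, pays the top rival bid $66063.8; payoff $37230.5 − $66063.8 = −$28833.3.
Alternative bid $34966.5: Ben is not highest (top rival bid is $66063.8); payoff $0.
Change in payoff = $0 − (−$28833.3) = $28833.3.

$28833.3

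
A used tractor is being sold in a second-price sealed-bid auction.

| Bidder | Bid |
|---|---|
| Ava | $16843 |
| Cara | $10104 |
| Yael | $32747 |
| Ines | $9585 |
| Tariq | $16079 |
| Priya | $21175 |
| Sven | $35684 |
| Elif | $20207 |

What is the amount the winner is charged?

Highest bid: Sven at $35684, so Sven wins.
Second-highest bid: Yael at $32747 — that is the price the winner pays.

$32747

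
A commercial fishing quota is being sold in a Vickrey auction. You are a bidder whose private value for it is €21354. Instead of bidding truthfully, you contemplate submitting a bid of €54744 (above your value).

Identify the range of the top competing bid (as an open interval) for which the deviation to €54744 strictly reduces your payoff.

If the competing bid is below €21354, both bids win at the same price — no difference.
If it is above €54744, both bids lose — no difference.
If it lies strictly between €21354 and €54744, bidding your value loses (payoff 0) while bidding €54744 wins at a price above your value (payoff negative).
So the deviation strictly hurts on the open interval (€21354, €54744).

(€21354, €54744)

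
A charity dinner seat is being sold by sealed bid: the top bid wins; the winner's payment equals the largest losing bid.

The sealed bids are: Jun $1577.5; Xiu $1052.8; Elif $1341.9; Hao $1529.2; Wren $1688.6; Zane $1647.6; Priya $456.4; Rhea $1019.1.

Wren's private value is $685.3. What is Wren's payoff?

Highest bid: Wren at $1688.6, so Wren wins.
Second-highest bid: Zane at $1647.6 — that is the price the winner pays.
Wren's payoff = value − price = $685.3 − $1647.6 = −$962.3.

−$962.3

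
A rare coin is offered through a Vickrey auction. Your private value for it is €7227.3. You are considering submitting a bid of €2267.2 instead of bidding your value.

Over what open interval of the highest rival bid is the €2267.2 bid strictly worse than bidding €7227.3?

If the competing bid is below €2267.2, both bids win at the same price — no difference.
If it is above €7227.3, both bids lose — no difference.
If it lies strictly between €2267.2 and €7227.3, bidding your value wins at a price below your value (positive payoff) while bidding €2267.2 loses (payoff 0).
So the deviation strictly hurts on the open interval (€2267.2, €7227.3).

(€2267.2, €7227.3)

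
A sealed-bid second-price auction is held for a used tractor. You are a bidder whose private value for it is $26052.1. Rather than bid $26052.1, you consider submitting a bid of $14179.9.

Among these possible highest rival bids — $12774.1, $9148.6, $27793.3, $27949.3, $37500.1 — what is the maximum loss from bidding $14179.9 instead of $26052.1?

$0

$12774.1: same outcome either way → loss $0.
$9148.6: same outcome either way → loss $0.
$27793.3: same outcome either way → loss $0.
$27949.3: same outcome either way → loss $0.
$37500.1: same outcome either way → loss $0.
Maximum loss: $0.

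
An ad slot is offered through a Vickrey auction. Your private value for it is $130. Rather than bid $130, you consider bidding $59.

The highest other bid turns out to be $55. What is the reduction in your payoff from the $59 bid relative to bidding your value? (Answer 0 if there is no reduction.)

$0

Bidding your value $130: you win (since $130 > $55) and pay $55. Payoff $75.
Bidding $59: you win and pay $55. Payoff $130 − $55 = $75.
Difference = $75 − $75 = $0; both bids lead to the same outcome because the competing bid is below both your value and your alternative bid.
Because the price is fixed by the runner-up's bid, deviating from your value can only change a good outcome into a bad one — never the reverse.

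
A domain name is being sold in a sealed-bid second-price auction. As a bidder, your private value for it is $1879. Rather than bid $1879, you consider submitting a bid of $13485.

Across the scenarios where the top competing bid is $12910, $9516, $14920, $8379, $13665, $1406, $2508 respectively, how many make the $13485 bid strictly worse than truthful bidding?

The deviation hurts exactly when the highest competing bid lies strictly between $1879 and $13485 — overbidding then wins at a price above your value.
$12910: inside the interval → strictly worse (loss $11031).
$9516: inside the interval → strictly worse (loss $7637).
$14920: above both → same outcome either way.
$8379: inside the interval → strictly worse (loss $6500).
$13665: above both → same outcome either way.
$1406: below both → same outcome either way.
$2508: inside the interval → strictly worse (loss $629).
Count: 4.

4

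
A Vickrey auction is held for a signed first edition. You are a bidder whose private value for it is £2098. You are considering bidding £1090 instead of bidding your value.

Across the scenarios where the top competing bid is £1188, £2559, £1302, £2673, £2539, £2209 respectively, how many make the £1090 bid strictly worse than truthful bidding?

The deviation hurts exactly when the highest competing bid lies strictly between £1090 and £2098 — underbidding then forfeits a profitable win.
£1188: inside the interval → strictly worse (loss £910).
£2559: above both → same outcome either way.
£1302: inside the interval → strictly worse (loss £796).
£2673: above both → same outcome either way.
£2539: above both → same outcome either way.
£2209: above both → same outcome either way.
Count: 2.

2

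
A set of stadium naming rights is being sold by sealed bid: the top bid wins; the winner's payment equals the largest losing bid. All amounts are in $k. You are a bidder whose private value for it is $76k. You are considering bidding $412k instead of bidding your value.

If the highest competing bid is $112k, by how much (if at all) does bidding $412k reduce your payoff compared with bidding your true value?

Bidding your value $76k: you lose (since $76k < $112k). Payoff $0k.
Bidding $412k: you win and pay $112k. Payoff $76k − $112k = −$36k.
The competing bid $112k lies between your value and your inflated bid, so overbidding wins an item priced above your value.
Loss from deviating = $0k − (−$36k) = $36k.
Because the price is fixed by the runner-up's bid, deviating from your value can only change a good outcome into a bad one — never the reverse.

$36k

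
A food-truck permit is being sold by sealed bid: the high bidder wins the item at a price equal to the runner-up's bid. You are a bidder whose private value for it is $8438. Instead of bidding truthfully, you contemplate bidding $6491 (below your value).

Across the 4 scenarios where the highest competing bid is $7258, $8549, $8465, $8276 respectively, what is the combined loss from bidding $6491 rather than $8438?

$1342

The deviation costs you only when the competing bid falls strictly between $6491 and $8438; elsewhere both bids give the same outcome.
$7258: truthful payoff $1180, deviation payoff $0 → loss $1180.
$8549: outcomes coincide → loss $0.
$8465: outcomes coincide → loss $0.
$8276: truthful payoff $162, deviation payoff $0 → loss $162.
Total loss = $1180 + $162 = $1342.
Truthful bidding weakly dominates here: raising your bid can only win items priced above your value, and lowering it can only forfeit items priced below.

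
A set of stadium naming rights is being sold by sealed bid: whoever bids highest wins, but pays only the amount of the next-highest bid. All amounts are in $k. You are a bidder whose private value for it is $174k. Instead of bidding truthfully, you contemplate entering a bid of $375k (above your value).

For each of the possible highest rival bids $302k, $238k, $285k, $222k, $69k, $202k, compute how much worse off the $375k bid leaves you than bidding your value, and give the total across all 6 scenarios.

The deviation costs you only when the competing bid falls strictly between $174k and $375k; elsewhere both bids give the same outcome.
$302k: truthful payoff $0k, deviation payoff −$128k → loss $128k.
$238k: truthful payoff $0k, deviation payoff −$64k → loss $64k.
$285k: truthful payoff $0k, deviation payoff −$111k → loss $111k.
$222k: truthful payoff $0k, deviation payoff −$48k → loss $48k.
$69k: outcomes coincide → loss $0k.
$202k: truthful payoff $0k, deviation payoff −$28k → loss $28k.
Total loss = $128k + $64k + $111k + $48k + $28k = $379k.

$379k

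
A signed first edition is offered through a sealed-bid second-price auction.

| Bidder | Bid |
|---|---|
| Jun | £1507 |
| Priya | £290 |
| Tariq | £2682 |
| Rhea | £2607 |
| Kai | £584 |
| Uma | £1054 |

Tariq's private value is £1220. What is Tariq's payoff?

−£1387

Highest bid: Tariq at £2682, so Tariq wins.
Second-highest bid: Rhea at £2607 — that is the price the winner pays.
Tariq's payoff = value − price = £1220 − £2607 = −£1387.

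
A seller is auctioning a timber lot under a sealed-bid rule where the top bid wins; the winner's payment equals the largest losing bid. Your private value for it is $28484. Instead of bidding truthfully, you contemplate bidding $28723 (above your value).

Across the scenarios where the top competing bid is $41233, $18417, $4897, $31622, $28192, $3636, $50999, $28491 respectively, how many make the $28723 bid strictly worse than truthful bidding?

The deviation hurts exactly when the highest competing bid lies strictly between $28484 and $28723 — overbidding then wins at a price above your value.
$41233: above both → same outcome either way.
$18417: below both → same outcome either way.
$4897: below both → same outcome either way.
$31622: above both → same outcome either way.
$28192: below both → same outcome either way.
$3636: below both → same outcome either way.
$50999: above both → same outcome either way.
$28491: inside the interval → strictly worse (loss $7).
Count: 1.

1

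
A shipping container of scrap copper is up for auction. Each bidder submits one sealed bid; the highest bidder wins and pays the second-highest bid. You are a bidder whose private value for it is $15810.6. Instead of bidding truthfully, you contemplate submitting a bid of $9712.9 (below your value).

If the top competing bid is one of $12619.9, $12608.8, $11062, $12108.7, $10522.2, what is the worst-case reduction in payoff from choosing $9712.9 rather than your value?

$12619.9: truthful gives $3190.7, deviation gives $0 → loss $3190.7.
$12608.8: truthful gives $3201.8, deviation gives $0 → loss $3201.8.
$11062: truthful gives $4748.6, deviation gives $0 → loss $4748.6.
$12108.7: truthful gives $3701.9, deviation gives $0 → loss $3701.9.
$10522.2: truthful gives $5288.4, deviation gives $0 → loss $5288.4.
Maximum loss: $5288.4.

$5288.4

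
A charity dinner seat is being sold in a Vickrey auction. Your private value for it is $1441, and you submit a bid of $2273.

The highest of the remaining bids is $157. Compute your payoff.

$1284

Your bid $2273 exceeds the highest competing bid $157, so you win.
In a second-price auction the winner pays the second-highest bid, $157.
Payoff = value − price = $1441 − $157 = $1284.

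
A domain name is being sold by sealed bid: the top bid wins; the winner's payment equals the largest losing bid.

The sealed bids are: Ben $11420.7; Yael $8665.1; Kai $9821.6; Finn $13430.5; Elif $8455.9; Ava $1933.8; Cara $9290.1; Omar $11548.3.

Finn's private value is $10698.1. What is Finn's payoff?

−$850.2

Highest bid: Finn at $13430.5, so Finn wins.
Second-highest bid: Omar at $11548.3 — that is the price the winner pays.
Finn's payoff = value − price = $10698.1 − $11548.3 = −$850.2.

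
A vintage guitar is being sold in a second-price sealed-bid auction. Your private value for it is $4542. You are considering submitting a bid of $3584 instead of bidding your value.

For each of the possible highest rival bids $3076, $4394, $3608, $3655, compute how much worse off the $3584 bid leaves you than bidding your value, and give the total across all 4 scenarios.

The deviation costs you only when the competing bid falls strictly between $3584 and $4542; elsewhere both bids give the same outcome.
$3076: outcomes coincide → loss $0.
$4394: truthful payoff $148, deviation payoff $0 → loss $148.
$3608: truthful payoff $934, deviation payoff $0 → loss $934.
$3655: truthful payoff $887, deviation payoff $0 → loss $887.
Total loss = $148 + $934 + $887 = $1969.
Because the price is fixed by the runner-up's bid, deviating from your value can only change a good outcome into a bad one — never the reverse.

$1969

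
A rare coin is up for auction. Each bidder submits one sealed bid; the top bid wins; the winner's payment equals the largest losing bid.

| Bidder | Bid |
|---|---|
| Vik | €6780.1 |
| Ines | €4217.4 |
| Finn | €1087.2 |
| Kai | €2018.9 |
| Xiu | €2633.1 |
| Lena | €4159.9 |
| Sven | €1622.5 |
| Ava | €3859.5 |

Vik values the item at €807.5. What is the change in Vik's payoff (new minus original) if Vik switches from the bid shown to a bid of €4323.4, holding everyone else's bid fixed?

€0

The highest bid among the other bidders is €4217.4; Vik's bid doesn't change that.
Original bid €6780.1: Vik is highest, pays the top rival bid €4217.4; payoff €807.5 − €4217.4 = −€3409.9.
Alternative bid €4323.4: Vik is highest, pays the top rival bid €4217.4; payoff €807.5 − €4217.4 = −€3409.9.
Change in payoff = −€3409.9 − (−€3409.9) = €0.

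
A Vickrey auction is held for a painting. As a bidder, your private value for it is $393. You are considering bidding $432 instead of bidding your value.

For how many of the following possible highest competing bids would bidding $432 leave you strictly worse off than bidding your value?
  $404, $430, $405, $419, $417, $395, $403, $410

The deviation hurts exactly when the highest competing bid lies strictly between $393 and $432 — overbidding then wins at a price above your value.
$404: inside the interval → strictly worse (loss $11).
$430: inside the interval → strictly worse (loss $37).
$405: inside the interval → strictly worse (loss $12).
$419: inside the interval → strictly worse (loss $26).
$417: inside the interval → strictly worse (loss $24).
$395: inside the interval → strictly worse (loss $2).
$403: inside the interval → strictly worse (loss $10).
$410: inside the interval → strictly worse (loss $17).
Count: 8.

8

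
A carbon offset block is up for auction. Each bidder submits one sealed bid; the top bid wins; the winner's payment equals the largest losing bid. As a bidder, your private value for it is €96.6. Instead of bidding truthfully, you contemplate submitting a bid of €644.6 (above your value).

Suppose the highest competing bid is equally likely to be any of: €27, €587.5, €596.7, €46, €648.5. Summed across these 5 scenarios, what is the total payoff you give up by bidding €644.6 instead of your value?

€991

The deviation costs you only when the competing bid falls strictly between €96.6 and €644.6; elsewhere both bids give the same outcome.
€27: outcomes coincide → loss €0.
€587.5: truthful payoff €0, deviation payoff −€490.9 → loss €490.9.
€596.7: truthful payoff €0, deviation payoff −€500.1 → loss €500.1.
€46: outcomes coincide → loss €0.
€648.5: outcomes coincide → loss €0.
Total loss = €490.9 + €500.1 = €991.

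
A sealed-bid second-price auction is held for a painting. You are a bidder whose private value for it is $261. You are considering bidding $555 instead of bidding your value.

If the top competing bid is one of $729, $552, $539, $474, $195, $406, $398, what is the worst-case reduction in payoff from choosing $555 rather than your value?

$291

$729: same outcome either way → loss $0.
$552: truthful gives $0, deviation gives −$291 → loss $291.
$539: truthful gives $0, deviation gives −$278 → loss $278.
$474: truthful gives $0, deviation gives −$213 → loss $213.
$195: same outcome either way → loss $0.
$406: truthful gives $0, deviation gives −$145 → loss $145.
$398: truthful gives $0, deviation gives −$137 → loss $137.
Maximum loss: $291.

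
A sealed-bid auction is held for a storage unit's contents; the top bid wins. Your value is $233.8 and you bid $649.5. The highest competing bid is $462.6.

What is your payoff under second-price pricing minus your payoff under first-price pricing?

You have the highest bid, so you win under either rule.
Second-price: pay $462.6 → payoff −$228.8.
First-price: pay your own bid $649.5 → payoff −$415.7.
Difference = −$228.8 − (−$415.7) = $186.9.

$186.9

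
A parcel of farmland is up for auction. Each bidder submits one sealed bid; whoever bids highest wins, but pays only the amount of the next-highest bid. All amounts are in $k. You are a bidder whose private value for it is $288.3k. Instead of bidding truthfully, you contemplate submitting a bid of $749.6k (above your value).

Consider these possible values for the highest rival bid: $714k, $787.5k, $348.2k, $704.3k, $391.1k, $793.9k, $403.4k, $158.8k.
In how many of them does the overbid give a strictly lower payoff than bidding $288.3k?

The deviation hurts exactly when the highest competing bid lies strictly between $288.3k and $749.6k — overbidding then wins at a price above your value.
$714k: inside the interval → strictly worse (loss $425.7k).
$787.5k: above both → same outcome either way.
$348.2k: inside the interval → strictly worse (loss $59.9k).
$704.3k: inside the interval → strictly worse (loss $416k).
$391.1k: inside the interval → strictly worse (loss $102.8k).
$793.9k: above both → same outcome either way.
$403.4k: inside the interval → strictly worse (loss $115.1k).
$158.8k: below both → same outcome either way.
Count: 5.

5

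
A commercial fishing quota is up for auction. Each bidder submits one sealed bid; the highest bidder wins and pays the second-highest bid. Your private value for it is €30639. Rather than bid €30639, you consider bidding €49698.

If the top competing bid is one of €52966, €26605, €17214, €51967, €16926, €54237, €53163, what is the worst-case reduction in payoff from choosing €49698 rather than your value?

€0

€52966: same outcome either way → loss €0.
€26605: same outcome either way → loss €0.
€17214: same outcome either way → loss €0.
€51967: same outcome either way → loss €0.
€16926: same outcome either way → loss €0.
€54237: same outcome either way → loss €0.
€53163: same outcome either way → loss €0.
Maximum loss: €0.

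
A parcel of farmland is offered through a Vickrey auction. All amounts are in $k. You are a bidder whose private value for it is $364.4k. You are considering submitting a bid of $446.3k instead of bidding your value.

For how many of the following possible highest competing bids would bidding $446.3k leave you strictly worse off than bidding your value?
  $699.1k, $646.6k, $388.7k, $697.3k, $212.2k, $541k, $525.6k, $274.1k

The deviation hurts exactly when the highest competing bid lies strictly between $364.4k and $446.3k — overbidding then wins at a price above your value.
$699.1k: above both → same outcome either way.
$646.6k: above both → same outcome either way.
$388.7k: inside the interval → strictly worse (loss $24.3k).
$697.3k: above both → same outcome either way.
$212.2k: below both → same outcome either way.
$541k: above both → same outcome either way.
$525.6k: above both → same outcome either way.
$274.1k: below both → same outcome either way.
Count: 1.

1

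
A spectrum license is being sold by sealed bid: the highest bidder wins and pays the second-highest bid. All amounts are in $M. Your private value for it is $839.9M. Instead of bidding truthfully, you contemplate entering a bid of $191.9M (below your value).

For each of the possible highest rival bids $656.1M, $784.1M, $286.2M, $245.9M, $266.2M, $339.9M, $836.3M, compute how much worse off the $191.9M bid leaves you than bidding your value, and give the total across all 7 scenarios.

The deviation costs you only when the competing bid falls strictly between $191.9M and $839.9M; elsewhere both bids give the same outcome.
$656.1M: truthful payoff $183.8M, deviation payoff $0M → loss $183.8M.
$784.1M: truthful payoff $55.8M, deviation payoff $0M → loss $55.8M.
$286.2M: truthful payoff $553.7M, deviation payoff $0M → loss $553.7M.
$245.9M: truthful payoff $594M, deviation payoff $0M → loss $594M.
$266.2M: truthful payoff $573.7M, deviation payoff $0M → loss $573.7M.
$339.9M: truthful payoff $500M, deviation payoff $0M → loss $500M.
$836.3M: truthful payoff $3.6M, deviation payoff $0M → loss $3.6M.
Total loss = $183.8M + $55.8M + $553.7M + $594M + $573.7M + $500M + $3.6M = $2464.6M.

$2464.6M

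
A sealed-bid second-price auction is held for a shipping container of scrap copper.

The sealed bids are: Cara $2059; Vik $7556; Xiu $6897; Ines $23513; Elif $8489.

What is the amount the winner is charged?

$8489

Highest bid: Ines at $23513, so Ines wins.
Second-highest bid: Elif at $8489 — that is the price the winner pays.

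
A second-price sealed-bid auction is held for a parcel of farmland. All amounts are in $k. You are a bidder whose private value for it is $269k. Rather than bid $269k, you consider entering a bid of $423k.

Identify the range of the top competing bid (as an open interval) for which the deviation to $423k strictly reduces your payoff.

($269k, $423k)

If the competing bid is below $269k, both bids win at the same price — no difference.
If it is above $423k, both bids lose — no difference.
If it lies strictly between $269k and $423k, bidding your value loses (payoff 0) while bidding $423k wins at a price above your value (payoff negative).
So the deviation strictly hurts on the open interval ($269k, $423k).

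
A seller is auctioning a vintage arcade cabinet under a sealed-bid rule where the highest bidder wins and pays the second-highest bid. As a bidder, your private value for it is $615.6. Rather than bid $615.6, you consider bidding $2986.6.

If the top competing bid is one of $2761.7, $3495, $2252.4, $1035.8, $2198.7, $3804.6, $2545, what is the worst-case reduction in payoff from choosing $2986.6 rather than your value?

$2146.1

$2761.7: truthful gives $0, deviation gives −$2146.1 → loss $2146.1.
$3495: same outcome either way → loss $0.
$2252.4: truthful gives $0, deviation gives −$1636.8 → loss $1636.8.
$1035.8: truthful gives $0, deviation gives −$420.2 → loss $420.2.
$2198.7: truthful gives $0, deviation gives −$1583.1 → loss $1583.1.
$3804.6: same outcome either way → loss $0.
$2545: truthful gives $0, deviation gives −$1929.4 → loss $1929.4.
Maximum loss: $2146.1.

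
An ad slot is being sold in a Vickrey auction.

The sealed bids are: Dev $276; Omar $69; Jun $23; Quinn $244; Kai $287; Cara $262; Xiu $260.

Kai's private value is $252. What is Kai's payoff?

Highest bid: Kai at $287, so Kai wins.
Second-highest bid: Dev at $276 — that is the price the winner pays.
Kai's payoff = value − price = $252 − $276 = −$24.

−$24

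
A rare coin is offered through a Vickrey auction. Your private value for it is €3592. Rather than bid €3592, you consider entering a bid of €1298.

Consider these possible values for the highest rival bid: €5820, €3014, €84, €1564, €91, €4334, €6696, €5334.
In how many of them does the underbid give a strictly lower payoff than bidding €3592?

2

The deviation hurts exactly when the highest competing bid lies strictly between €1298 and €3592 — underbidding then forfeits a profitable win.
€5820: above both → same outcome either way.
€3014: inside the interval → strictly worse (loss €578).
€84: below both → same outcome either way.
€1564: inside the interval → strictly worse (loss €2028).
€91: below both → same outcome either way.
€4334: above both → same outcome either way.
€6696: above both → same outcome either way.
€5334: above both → same outcome either way.
Count: 2.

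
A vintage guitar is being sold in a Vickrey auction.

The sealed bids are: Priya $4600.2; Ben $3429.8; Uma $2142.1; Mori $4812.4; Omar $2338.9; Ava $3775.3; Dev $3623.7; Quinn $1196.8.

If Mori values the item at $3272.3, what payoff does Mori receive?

Highest bid: Mori at $4812.4, so Mori wins.
Second-highest bid: Priya at $4600.2 — that is the price the winner pays.
Mori's payoff = value − price = $3272.3 − $4600.2 = −$1327.9.

−$1327.9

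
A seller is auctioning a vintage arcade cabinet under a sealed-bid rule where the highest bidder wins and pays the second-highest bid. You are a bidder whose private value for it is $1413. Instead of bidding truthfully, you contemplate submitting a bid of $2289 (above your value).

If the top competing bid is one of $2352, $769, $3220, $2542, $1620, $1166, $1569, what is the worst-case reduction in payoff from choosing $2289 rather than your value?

$2352: same outcome either way → loss $0.
$769: same outcome either way → loss $0.
$3220: same outcome either way → loss $0.
$2542: same outcome either way → loss $0.
$1620: truthful gives $0, deviation gives −$207 → loss $207.
$1166: same outcome either way → loss $0.
$1569: truthful gives $0, deviation gives −$156 → loss $156.
Maximum loss: $207.

$207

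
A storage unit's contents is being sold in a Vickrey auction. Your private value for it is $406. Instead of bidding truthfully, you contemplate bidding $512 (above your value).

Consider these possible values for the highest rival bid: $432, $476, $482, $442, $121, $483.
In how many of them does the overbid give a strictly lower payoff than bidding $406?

The deviation hurts exactly when the highest competing bid lies strictly between $406 and $512 — overbidding then wins at a price above your value.
$432: inside the interval → strictly worse (loss $26).
$476: inside the interval → strictly worse (loss $70).
$482: inside the interval → strictly worse (loss $76).
$442: inside the interval → strictly worse (loss $36).
$121: below both → same outcome either way.
$483: inside the interval → strictly worse (loss $77).
Count: 5.

5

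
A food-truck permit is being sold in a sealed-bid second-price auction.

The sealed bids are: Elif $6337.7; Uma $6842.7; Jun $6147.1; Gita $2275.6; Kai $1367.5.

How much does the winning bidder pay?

Highest bid: Uma at $6842.7, so Uma wins.
Second-highest bid: Elif at $6337.7 — that is the price the winner pays.

$6337.7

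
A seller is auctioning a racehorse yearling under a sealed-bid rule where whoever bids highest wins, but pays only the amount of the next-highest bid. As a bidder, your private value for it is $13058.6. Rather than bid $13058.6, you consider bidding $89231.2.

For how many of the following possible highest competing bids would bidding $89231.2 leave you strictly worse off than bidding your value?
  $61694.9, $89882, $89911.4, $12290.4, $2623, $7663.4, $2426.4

The deviation hurts exactly when the highest competing bid lies strictly between $13058.6 and $89231.2 — overbidding then wins at a price above your value.
$61694.9: inside the interval → strictly worse (loss $48636.3).
$89882: above both → same outcome either way.
$89911.4: above both → same outcome either way.
$12290.4: below both → same outcome either way.
$2623: below both → same outcome either way.
$7663.4: below both → same outcome either way.
$2426.4: below both → same outcome either way.
Count: 1.

1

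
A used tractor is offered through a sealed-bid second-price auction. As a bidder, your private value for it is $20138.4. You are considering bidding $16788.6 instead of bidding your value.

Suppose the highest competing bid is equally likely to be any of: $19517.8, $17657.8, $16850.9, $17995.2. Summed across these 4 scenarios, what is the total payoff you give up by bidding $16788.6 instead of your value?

The deviation costs you only when the competing bid falls strictly between $16788.6 and $20138.4; elsewhere both bids give the same outcome.
$19517.8: truthful payoff $620.6, deviation payoff $0 → loss $620.6.
$17657.8: truthful payoff $2480.6, deviation payoff $0 → loss $2480.6.
$16850.9: truthful payoff $3287.5, deviation payoff $0 → loss $3287.5.
$17995.2: truthful payoff $2143.2, deviation payoff $0 → loss $2143.2.
Total loss = $620.6 + $2480.6 + $3287.5 + $2143.2 = $8531.9.

$8531.9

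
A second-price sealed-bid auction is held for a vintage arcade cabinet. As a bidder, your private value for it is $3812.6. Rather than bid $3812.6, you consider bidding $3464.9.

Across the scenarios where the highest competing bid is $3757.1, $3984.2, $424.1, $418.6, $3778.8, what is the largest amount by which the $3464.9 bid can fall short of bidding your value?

$3757.1: truthful gives $55.5, deviation gives $0 → loss $55.5.
$3984.2: same outcome either way → loss $0.
$424.1: same outcome either way → loss $0.
$418.6: same outcome either way → loss $0.
$3778.8: truthful gives $33.8, deviation gives $0 → loss $33.8.
Maximum loss: $55.5.

$55.5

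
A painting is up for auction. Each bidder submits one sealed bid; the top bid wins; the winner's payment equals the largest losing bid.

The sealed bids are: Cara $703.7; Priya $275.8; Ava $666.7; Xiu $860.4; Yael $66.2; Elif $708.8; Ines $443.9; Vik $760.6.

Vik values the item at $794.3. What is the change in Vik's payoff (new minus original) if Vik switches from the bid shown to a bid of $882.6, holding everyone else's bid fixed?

−$66.1

The highest bid among the other bidders is $860.4; Vik's bid doesn't change that.
Original bid $760.6: Vik is not highest (top rival bid is $860.4); payoff $0.
Alternative bid $882.6: Vik is highest, pays the top rival bid $860.4; payoff $794.3 − $860.4 = −$66.1.
Change in payoff = −$66.1 − ($0) = −$66.1.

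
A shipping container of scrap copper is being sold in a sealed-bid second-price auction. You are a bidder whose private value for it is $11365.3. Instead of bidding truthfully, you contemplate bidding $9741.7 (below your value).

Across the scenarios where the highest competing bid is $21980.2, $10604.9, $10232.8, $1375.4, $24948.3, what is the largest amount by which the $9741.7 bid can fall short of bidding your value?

$21980.2: same outcome either way → loss $0.
$10604.9: truthful gives $760.4, deviation gives $0 → loss $760.4.
$10232.8: truthful gives $1132.5, deviation gives $0 → loss $1132.5.
$1375.4: same outcome either way → loss $0.
$24948.3: same outcome either way → loss $0.
Maximum loss: $1132.5.

$1132.5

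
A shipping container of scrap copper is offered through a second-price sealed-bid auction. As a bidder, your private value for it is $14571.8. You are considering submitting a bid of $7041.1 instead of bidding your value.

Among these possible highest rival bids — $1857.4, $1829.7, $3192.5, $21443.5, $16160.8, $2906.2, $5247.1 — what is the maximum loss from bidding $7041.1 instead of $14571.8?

$0

$1857.4: same outcome either way → loss $0.
$1829.7: same outcome either way → loss $0.
$3192.5: same outcome either way → loss $0.
$21443.5: same outcome either way → loss $0.
$16160.8: same outcome either way → loss $0.
$2906.2: same outcome either way → loss $0.
$5247.1: same outcome either way → loss $0.
Maximum loss: $0.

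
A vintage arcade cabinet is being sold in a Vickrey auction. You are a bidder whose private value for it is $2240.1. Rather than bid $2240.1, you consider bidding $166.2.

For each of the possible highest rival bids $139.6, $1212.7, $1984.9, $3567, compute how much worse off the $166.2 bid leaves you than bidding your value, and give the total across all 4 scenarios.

$1282.6

The deviation costs you only when the competing bid falls strictly between $166.2 and $2240.1; elsewhere both bids give the same outcome.
$139.6: outcomes coincide → loss $0.
$1212.7: truthful payoff $1027.4, deviation payoff $0 → loss $1027.4.
$1984.9: truthful payoff $255.2, deviation payoff $0 → loss $255.2.
$3567: outcomes coincide → loss $0.
Total loss = $1027.4 + $255.2 = $1282.6.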